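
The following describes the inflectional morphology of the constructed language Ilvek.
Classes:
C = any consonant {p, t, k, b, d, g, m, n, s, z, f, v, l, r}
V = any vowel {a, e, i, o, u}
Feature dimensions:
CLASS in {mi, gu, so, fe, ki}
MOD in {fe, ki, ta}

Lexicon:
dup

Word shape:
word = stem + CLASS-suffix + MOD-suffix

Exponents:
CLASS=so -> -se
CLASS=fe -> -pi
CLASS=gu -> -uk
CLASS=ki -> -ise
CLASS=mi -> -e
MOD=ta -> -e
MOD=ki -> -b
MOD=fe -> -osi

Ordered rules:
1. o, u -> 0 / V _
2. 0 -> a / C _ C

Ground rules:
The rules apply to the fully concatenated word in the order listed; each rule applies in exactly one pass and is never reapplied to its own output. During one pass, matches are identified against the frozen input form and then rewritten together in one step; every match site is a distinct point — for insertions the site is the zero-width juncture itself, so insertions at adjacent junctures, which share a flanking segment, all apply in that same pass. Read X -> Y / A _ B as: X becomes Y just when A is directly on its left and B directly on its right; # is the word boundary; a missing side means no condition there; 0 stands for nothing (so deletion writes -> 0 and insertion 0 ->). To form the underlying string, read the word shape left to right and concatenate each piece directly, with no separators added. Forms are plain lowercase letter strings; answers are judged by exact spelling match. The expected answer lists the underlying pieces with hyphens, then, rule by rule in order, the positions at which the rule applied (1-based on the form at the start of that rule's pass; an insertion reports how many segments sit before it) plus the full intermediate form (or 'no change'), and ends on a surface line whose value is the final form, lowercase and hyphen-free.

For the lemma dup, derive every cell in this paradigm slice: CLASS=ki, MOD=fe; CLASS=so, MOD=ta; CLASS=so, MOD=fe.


cell CLASS=ki, MOD=fe:
underlying: dup-ise-osi
1. o, u -> 0 / V _: fires at position(s) 7: dupisesi
2. 0 -> a / C _ C: no change
surface: dupisesi

cell CLASS=so, MOD=ta:
underlying: dup-se-e
1. o, u -> 0 / V _: no change
2. 0 -> a / C _ C: inserts after position(s) 3: dupasee
surface: dupasee

cell CLASS=so, MOD=fe:
underlying: dup-se-osi
1. o, u -> 0 / V _: fires at position(s) 6: dupsesi
2. 0 -> a / C _ C: inserts after position(s) 3: dupasesi
surface: dupasesi


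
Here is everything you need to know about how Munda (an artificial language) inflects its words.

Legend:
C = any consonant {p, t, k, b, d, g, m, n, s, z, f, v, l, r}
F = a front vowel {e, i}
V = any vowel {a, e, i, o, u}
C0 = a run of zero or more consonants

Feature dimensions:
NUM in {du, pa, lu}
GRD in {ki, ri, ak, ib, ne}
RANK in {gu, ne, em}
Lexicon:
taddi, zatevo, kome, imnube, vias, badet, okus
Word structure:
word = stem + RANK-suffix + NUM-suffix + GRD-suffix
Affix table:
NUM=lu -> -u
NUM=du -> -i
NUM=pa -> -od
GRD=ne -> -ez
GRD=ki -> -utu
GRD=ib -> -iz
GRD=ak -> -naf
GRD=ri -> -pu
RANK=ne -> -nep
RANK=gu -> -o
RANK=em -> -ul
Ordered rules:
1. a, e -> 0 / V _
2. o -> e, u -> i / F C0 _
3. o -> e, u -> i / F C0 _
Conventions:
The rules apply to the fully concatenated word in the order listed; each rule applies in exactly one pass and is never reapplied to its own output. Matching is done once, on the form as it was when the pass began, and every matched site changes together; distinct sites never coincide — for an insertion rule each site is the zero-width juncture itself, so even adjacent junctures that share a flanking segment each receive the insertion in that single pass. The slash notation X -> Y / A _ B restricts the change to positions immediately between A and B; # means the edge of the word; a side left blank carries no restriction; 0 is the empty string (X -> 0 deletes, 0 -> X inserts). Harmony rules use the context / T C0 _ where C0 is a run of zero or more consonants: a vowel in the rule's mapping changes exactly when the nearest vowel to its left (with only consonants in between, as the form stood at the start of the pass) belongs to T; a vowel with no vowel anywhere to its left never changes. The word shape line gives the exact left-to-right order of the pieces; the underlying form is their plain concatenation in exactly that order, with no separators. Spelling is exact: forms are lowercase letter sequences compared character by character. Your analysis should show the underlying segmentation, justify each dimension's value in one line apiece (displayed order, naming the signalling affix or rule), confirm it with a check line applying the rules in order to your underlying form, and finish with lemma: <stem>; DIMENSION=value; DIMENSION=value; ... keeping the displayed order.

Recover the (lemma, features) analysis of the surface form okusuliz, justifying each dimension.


underlying: okus-ul-i-ez
NUM=du - signalled by the affix -i
GRD=ne - signalled by the affix -ez
RANK=em - signalled by the affix -ul
check: okusuliez -> okusuliz -> okusuliz -> okusuliz
lemma: okus; NUM=du; GRD=ne; RANK=em


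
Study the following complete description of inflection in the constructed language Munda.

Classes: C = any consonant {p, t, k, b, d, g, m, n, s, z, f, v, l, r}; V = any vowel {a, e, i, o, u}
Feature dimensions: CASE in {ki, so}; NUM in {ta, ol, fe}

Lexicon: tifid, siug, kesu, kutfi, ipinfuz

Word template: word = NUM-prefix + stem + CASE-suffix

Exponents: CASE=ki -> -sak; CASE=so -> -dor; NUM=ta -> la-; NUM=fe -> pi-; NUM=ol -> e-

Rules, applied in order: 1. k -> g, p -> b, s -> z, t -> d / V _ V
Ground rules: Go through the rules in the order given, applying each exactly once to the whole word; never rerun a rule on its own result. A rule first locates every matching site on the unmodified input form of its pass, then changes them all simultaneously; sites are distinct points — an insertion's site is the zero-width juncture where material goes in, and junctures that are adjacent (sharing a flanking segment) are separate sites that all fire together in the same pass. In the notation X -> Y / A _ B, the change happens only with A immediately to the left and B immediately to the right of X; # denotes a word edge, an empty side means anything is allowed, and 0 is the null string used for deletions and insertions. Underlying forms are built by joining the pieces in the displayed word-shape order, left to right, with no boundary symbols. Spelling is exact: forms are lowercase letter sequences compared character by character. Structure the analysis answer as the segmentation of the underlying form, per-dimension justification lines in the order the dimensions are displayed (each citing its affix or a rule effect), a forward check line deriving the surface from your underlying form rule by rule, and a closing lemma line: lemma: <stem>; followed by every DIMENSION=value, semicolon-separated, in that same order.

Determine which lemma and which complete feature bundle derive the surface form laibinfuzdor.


underlying: la-ipinfuz-dor
CASE=so - signalled by the affix -dor
NUM=ta - signalled by the affix la-
check: laipinfuzdor -> laibinfuzdor
lemma: ipinfuz; CASE=so; NUM=ta


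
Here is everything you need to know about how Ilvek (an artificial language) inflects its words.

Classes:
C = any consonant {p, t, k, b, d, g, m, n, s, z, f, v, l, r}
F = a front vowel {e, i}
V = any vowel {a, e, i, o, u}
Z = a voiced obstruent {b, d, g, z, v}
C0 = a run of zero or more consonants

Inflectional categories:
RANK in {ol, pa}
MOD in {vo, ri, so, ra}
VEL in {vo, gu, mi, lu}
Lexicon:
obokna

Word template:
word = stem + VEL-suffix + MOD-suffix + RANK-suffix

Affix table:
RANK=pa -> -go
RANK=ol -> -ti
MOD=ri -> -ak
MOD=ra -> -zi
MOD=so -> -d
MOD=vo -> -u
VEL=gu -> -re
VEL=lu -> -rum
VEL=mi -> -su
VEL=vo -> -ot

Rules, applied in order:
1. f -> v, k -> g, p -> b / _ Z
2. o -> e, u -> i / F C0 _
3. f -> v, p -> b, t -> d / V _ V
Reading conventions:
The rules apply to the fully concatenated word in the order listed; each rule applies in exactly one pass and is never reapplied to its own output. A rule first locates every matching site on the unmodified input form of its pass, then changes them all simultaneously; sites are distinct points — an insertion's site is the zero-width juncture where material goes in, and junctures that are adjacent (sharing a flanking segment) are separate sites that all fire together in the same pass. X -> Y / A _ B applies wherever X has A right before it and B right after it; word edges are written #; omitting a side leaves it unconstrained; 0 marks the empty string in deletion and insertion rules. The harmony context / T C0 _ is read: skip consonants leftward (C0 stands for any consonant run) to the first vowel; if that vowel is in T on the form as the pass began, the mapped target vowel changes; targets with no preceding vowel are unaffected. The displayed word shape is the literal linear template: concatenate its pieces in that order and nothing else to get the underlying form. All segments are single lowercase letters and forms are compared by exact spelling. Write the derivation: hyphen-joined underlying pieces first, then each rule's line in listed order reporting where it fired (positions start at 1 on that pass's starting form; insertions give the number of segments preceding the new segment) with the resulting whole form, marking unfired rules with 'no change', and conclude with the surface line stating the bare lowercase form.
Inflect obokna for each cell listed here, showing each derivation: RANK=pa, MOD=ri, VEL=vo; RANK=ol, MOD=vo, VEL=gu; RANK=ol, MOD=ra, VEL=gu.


cell RANK=pa, MOD=ri, VEL=vo:
underlying: obokna-ot-ak-go
1. f -> v, k -> g, p -> b / _ Z: fires at position(s) 10: oboknaotaggo
2. o -> e, u -> i / F C0 _: no change
3. f -> v, p -> b, t -> d / V _ V: fires at position(s) 8: oboknaodaggo
surface: oboknaodaggo

cell RANK=ol, MOD=vo, VEL=gu:
underlying: obokna-re-u-ti
1. f -> v, k -> g, p -> b / _ Z: no change
2. o -> e, u -> i / F C0 _: fires at position(s) 9: oboknareiti
3. f -> v, p -> b, t -> d / V _ V: fires at position(s) 10: oboknareidi
surface: oboknareidi

cell RANK=ol, MOD=ra, VEL=gu:
underlying: obokna-re-zi-ti
1. f -> v, k -> g, p -> b / _ Z: no change
2. o -> e, u -> i / F C0 _: no change
3. f -> v, p -> b, t -> d / V _ V: fires at position(s) 11: oboknarezidi
surface: oboknarezidi


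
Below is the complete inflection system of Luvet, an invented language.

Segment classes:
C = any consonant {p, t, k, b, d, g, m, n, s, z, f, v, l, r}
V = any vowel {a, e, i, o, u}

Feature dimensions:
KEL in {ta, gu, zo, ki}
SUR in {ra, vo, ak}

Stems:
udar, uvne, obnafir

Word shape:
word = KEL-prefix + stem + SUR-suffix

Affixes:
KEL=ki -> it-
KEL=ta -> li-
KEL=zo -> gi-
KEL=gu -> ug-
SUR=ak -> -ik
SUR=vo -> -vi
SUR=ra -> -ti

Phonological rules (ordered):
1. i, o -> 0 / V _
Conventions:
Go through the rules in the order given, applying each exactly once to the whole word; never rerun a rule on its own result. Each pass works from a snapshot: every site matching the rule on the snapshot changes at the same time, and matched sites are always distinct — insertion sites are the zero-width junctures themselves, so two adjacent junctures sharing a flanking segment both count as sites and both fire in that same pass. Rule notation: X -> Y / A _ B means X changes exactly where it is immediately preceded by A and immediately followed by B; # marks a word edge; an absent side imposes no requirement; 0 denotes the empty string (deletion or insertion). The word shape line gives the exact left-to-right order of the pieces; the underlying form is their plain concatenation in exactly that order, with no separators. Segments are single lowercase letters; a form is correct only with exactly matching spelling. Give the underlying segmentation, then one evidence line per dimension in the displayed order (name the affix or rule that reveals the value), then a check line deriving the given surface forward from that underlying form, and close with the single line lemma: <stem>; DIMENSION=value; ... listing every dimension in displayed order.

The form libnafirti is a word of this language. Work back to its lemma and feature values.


underlying: li-obnafir-ti
KEL=ta - signalled by the affix li-
SUR=ra - signalled by the affix -ti
check: liobnafirti -> libnafirti
lemma: obnafir; KEL=ta; SUR=ra


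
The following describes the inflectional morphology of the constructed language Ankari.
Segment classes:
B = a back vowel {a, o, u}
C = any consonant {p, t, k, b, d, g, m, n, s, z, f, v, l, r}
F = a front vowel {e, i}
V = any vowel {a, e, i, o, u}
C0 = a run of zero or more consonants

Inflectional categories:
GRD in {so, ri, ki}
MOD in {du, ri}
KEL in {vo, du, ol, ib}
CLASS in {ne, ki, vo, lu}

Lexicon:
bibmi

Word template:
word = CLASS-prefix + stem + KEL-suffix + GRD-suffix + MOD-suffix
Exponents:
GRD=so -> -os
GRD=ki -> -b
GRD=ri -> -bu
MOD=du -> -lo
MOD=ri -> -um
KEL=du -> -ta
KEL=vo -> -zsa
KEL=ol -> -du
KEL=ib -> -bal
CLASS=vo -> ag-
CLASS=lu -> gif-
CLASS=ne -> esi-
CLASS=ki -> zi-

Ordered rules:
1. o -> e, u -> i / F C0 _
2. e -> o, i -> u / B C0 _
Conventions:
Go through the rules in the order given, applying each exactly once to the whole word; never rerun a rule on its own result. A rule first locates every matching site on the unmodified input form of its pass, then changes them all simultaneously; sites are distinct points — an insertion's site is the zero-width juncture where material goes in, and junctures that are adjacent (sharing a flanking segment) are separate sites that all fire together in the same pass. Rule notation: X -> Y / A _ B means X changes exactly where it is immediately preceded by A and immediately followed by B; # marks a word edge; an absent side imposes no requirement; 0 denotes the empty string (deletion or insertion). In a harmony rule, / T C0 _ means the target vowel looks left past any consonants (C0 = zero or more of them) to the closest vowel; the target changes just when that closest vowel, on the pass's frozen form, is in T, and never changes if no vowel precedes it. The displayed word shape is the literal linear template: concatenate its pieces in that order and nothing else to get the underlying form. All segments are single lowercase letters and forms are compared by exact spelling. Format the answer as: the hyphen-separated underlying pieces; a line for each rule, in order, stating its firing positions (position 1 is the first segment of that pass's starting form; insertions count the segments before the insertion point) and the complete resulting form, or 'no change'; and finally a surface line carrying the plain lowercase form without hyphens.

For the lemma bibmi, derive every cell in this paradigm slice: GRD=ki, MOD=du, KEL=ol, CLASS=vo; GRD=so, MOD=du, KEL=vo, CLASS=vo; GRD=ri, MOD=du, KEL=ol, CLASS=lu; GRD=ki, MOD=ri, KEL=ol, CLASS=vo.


cell GRD=ki, MOD=du, KEL=ol, CLASS=vo:
underlying: ag-bibmi-du-b-lo
1. o -> e, u -> i / F C0 _: fires at position(s) 9: agbibmidiblo
2. e -> o, i -> u / B C0 _: fires at position(s) 4: agbubmidiblo
surface: agbubmidiblo

cell GRD=so, MOD=du, KEL=vo, CLASS=vo:
underlying: ag-bibmi-zsa-os-lo
1. o -> e, u -> i / F C0 _: no change
2. e -> o, i -> u / B C0 _: fires at position(s) 4: agbubmizsaoslo
surface: agbubmizsaoslo

cell GRD=ri, MOD=du, KEL=ol, CLASS=lu:
underlying: gif-bibmi-du-bu-lo
1. o -> e, u -> i / F C0 _: fires at position(s) 10: gifbibmidibulo
2. e -> o, i -> u / B C0 _: no change
surface: gifbibmidibulo

cell GRD=ki, MOD=ri, KEL=ol, CLASS=vo:
underlying: ag-bibmi-du-b-um
1. o -> e, u -> i / F C0 _: fires at position(s) 9: agbibmidibum
2. e -> o, i -> u / B C0 _: fires at position(s) 4: agbubmidibum
surface: agbubmidibum


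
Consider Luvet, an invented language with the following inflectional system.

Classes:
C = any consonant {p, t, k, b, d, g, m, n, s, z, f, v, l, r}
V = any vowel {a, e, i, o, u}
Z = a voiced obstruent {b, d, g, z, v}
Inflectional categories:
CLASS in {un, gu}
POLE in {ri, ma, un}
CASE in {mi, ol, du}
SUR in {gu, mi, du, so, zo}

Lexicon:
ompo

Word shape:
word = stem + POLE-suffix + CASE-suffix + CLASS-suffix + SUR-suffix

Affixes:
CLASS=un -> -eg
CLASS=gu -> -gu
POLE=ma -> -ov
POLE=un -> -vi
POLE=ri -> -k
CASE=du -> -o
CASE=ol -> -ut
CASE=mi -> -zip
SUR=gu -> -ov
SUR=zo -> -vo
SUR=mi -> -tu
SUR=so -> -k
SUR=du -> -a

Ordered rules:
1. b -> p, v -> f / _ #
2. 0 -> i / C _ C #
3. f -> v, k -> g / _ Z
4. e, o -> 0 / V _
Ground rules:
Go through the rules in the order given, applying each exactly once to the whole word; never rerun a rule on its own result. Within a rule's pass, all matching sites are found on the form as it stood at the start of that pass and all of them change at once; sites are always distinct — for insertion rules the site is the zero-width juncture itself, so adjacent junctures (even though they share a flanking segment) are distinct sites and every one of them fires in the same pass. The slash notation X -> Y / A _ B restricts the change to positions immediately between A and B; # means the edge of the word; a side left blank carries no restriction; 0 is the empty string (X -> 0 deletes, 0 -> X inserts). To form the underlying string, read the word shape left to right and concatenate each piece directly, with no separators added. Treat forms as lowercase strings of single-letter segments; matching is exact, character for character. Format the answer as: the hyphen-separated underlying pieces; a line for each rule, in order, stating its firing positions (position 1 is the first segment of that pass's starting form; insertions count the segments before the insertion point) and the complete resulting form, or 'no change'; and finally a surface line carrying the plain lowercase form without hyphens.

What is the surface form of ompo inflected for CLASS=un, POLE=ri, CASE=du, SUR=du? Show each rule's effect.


underlying: ompo-k-o-eg-a
1. b -> p, v -> f / _ #: no change
2. 0 -> i / C _ C #: no change
3. f -> v, k -> g / _ Z: no change
4. e, o -> 0 / V _: fires at position(s) 7: ompokoga
surface: ompokoga


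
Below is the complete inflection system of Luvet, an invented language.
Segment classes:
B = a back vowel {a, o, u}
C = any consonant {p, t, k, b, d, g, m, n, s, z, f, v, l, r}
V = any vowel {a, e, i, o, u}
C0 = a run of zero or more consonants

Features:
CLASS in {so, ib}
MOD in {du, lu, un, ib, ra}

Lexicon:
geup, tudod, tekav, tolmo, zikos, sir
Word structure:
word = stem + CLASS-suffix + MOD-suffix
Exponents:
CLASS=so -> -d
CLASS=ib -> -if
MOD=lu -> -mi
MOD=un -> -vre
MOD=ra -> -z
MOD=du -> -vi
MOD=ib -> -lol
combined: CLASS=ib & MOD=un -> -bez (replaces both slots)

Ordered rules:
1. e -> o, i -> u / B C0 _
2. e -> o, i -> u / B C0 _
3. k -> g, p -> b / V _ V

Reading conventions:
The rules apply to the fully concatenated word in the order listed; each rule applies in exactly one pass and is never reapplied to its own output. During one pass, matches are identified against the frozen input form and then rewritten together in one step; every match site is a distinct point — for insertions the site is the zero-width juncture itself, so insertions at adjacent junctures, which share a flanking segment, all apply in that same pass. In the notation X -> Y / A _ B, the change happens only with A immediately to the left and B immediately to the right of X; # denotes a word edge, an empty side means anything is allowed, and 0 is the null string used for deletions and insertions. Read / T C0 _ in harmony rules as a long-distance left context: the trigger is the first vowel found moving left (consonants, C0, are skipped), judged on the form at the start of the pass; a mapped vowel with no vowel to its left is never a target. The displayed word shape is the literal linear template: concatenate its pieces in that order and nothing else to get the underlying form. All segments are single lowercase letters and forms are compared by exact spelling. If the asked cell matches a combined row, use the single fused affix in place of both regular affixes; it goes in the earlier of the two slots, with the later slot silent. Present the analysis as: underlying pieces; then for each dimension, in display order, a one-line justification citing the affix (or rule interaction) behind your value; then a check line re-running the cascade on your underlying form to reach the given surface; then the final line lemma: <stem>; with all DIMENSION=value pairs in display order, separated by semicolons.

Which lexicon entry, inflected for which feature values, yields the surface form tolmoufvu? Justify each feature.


underlying: tolmo-if-vi
CLASS=ib - signalled by the affix -if
MOD=du - signalled by the affix -vi
check: tolmoifvi -> tolmoufvi -> tolmoufvu -> tolmoufvu
lemma: tolmo; CLASS=ib; MOD=du


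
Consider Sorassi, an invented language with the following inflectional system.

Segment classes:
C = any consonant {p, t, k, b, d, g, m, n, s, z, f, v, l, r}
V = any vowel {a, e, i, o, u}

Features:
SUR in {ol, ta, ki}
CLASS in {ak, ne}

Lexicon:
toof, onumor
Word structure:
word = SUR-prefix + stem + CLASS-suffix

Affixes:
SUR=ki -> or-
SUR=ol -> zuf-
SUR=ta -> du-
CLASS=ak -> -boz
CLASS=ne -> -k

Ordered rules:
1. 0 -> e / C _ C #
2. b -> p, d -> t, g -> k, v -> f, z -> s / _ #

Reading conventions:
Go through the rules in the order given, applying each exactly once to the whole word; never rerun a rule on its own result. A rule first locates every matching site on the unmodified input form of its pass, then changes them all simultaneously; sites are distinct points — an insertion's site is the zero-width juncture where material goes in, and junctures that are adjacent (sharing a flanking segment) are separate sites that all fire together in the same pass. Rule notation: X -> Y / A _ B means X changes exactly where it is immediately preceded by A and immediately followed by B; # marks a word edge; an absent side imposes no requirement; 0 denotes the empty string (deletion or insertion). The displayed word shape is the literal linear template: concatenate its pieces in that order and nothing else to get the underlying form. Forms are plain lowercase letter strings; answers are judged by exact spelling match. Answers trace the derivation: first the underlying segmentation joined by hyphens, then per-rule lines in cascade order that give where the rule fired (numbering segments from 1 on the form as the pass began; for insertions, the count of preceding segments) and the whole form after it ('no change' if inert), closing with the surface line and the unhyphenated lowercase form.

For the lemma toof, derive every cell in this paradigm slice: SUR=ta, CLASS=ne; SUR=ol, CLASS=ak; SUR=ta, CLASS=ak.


cell SUR=ta, CLASS=ne:
underlying: du-toof-k
1. 0 -> e / C _ C #: inserts after position(s) 6: dutoofek
2. b -> p, d -> t, g -> k, v -> f, z -> s / _ #: no change
surface: dutoofek

cell SUR=ol, CLASS=ak:
underlying: zuf-toof-boz
1. 0 -> e / C _ C #: no change
2. b -> p, d -> t, g -> k, v -> f, z -> s / _ #: fires at position(s) 10: zuftoofbos
surface: zuftoofbos

cell SUR=ta, CLASS=ak:
underlying: du-toof-boz
1. 0 -> e / C _ C #: no change
2. b -> p, d -> t, g -> k, v -> f, z -> s / _ #: fires at position(s) 9: dutoofbos
surface: dutoofbos


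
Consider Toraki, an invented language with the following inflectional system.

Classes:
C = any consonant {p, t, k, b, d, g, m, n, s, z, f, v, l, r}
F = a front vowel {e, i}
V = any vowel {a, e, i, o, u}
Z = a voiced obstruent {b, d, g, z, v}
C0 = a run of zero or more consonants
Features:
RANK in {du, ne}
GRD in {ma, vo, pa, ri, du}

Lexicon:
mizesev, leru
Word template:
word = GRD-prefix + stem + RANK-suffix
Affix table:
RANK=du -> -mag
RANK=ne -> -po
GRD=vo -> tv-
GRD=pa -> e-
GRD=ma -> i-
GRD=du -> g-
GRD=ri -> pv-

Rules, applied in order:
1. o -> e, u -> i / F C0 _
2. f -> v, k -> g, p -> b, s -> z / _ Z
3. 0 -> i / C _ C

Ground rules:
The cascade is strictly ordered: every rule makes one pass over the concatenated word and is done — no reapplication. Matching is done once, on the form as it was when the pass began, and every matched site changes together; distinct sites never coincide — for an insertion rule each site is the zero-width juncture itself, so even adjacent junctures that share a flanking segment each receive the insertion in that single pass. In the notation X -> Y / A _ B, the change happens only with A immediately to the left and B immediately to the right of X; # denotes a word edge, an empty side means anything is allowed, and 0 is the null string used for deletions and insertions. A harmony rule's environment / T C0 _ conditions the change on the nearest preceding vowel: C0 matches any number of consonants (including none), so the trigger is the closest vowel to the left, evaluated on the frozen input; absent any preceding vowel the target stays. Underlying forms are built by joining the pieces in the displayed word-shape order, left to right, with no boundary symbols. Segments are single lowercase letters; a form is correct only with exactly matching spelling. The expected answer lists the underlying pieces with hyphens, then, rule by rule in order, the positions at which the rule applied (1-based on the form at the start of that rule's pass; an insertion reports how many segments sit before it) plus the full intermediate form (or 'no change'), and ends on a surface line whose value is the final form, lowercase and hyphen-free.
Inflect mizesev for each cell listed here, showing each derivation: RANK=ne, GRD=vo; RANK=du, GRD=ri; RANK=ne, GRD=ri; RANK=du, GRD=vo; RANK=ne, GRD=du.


cell RANK=ne, GRD=vo:
underlying: tv-mizesev-po
1. o -> e, u -> i / F C0 _: fires at position(s) 11: tvmizesevpe
2. f -> v, k -> g, p -> b, s -> z / _ Z: no change
3. 0 -> i / C _ C: inserts after position(s) 1, 2, 9: tivimizesevipe
surface: tivimizesevipe

cell RANK=du, GRD=ri:
underlying: pv-mizesev-mag
1. o -> e, u -> i / F C0 _: no change
2. f -> v, k -> g, p -> b, s -> z / _ Z: fires at position(s) 1: bvmizesevmag
3. 0 -> i / C _ C: inserts after position(s) 1, 2, 9: bivimizesevimag
surface: bivimizesevimag

cell RANK=ne, GRD=ri:
underlying: pv-mizesev-po
1. o -> e, u -> i / F C0 _: fires at position(s) 11: pvmizesevpe
2. f -> v, k -> g, p -> b, s -> z / _ Z: fires at position(s) 1: bvmizesevpe
3. 0 -> i / C _ C: inserts after position(s) 1, 2, 9: bivimizesevipe
surface: bivimizesevipe

cell RANK=du, GRD=vo:
underlying: tv-mizesev-mag
1. o -> e, u -> i / F C0 _: no change
2. f -> v, k -> g, p -> b, s -> z / _ Z: no change
3. 0 -> i / C _ C: inserts after position(s) 1, 2, 9: tivimizesevimag
surface: tivimizesevimag

cell RANK=ne, GRD=du:
underlying: g-mizesev-po
1. o -> e, u -> i / F C0 _: fires at position(s) 10: gmizesevpe
2. f -> v, k -> g, p -> b, s -> z / _ Z: no change
3. 0 -> i / C _ C: inserts after position(s) 1, 8: gimizesevipe
surface: gimizesevipe


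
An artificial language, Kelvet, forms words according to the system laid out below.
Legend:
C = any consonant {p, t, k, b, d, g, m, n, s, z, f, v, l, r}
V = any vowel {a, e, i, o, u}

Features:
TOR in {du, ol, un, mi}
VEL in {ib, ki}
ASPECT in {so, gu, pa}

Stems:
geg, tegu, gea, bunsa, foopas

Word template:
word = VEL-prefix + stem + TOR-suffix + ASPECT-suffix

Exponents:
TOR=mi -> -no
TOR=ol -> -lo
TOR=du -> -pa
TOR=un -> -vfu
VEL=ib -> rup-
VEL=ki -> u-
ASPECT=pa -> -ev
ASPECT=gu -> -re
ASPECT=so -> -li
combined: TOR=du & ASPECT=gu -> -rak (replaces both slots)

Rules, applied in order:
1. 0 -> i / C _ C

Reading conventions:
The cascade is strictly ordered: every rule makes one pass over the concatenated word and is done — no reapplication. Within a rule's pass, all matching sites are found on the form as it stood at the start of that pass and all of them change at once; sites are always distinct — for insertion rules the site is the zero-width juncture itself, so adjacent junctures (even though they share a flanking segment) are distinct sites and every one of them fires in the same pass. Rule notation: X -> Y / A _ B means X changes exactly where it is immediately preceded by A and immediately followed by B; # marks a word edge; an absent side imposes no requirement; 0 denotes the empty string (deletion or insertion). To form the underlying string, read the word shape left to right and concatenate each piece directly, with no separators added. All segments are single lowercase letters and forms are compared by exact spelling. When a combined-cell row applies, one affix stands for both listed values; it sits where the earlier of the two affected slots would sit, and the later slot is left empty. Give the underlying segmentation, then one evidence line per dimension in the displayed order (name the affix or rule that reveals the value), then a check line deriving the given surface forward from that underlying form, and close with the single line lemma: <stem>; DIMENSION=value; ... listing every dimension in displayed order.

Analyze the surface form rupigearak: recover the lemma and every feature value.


underlying: rup-gea-rak
TOR=du - signalled by the combined affix row
VEL=ib - signalled by the affix rup-
ASPECT=gu - signalled by the combined affix row
check: rupgearak -> rupigearak
lemma: gea; TOR=du; VEL=ib; ASPECT=gu


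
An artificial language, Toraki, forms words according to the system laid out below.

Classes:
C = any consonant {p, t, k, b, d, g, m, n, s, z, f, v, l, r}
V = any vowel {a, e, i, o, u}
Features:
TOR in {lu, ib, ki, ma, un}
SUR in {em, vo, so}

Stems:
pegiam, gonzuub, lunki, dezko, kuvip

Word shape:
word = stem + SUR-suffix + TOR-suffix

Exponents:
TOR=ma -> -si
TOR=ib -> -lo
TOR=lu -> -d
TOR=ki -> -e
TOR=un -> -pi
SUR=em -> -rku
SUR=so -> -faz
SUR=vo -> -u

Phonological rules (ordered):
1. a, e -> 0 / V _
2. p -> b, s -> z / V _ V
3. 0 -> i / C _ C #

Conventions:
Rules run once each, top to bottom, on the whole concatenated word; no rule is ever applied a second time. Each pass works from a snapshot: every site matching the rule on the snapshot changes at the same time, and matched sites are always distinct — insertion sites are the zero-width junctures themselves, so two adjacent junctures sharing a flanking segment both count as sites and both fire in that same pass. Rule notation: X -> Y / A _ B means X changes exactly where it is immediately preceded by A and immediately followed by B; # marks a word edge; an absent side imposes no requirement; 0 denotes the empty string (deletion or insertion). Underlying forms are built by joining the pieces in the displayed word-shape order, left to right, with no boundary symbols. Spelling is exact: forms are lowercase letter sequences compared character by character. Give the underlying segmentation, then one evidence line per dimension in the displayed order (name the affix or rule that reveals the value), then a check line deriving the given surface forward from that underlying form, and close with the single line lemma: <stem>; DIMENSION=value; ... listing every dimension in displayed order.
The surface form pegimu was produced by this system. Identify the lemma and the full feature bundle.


underlying: pegiam-u-e
TOR=ki - signalled by the affix -e
SUR=vo - signalled by the affix -u
check: pegiamue -> pegimu -> pegimu -> pegimu
lemma: pegiam; TOR=ki; SUR=vo


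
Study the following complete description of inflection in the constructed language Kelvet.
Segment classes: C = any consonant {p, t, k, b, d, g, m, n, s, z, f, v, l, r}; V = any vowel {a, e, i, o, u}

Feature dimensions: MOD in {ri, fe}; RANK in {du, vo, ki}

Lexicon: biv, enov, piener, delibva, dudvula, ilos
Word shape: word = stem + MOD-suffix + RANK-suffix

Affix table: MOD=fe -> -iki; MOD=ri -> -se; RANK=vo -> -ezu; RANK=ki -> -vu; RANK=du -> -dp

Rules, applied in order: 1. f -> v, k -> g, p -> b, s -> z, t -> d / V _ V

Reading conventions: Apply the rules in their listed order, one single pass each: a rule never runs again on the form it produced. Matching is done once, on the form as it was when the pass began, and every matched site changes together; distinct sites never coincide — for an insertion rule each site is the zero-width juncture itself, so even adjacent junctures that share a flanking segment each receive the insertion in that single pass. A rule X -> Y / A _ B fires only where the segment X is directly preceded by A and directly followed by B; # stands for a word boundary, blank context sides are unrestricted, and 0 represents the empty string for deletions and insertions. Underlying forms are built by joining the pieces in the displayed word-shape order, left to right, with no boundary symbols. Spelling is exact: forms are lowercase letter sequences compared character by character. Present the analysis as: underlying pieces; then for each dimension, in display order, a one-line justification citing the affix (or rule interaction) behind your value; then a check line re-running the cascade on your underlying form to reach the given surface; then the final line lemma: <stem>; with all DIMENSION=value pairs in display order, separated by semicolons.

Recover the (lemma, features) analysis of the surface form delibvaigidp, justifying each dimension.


underlying: delibva-iki-dp
MOD=fe - signalled by the affix -iki
RANK=du - signalled by the affix -dp
check: delibvaikidp -> delibvaigidp
lemma: delibva; MOD=fe; RANK=du


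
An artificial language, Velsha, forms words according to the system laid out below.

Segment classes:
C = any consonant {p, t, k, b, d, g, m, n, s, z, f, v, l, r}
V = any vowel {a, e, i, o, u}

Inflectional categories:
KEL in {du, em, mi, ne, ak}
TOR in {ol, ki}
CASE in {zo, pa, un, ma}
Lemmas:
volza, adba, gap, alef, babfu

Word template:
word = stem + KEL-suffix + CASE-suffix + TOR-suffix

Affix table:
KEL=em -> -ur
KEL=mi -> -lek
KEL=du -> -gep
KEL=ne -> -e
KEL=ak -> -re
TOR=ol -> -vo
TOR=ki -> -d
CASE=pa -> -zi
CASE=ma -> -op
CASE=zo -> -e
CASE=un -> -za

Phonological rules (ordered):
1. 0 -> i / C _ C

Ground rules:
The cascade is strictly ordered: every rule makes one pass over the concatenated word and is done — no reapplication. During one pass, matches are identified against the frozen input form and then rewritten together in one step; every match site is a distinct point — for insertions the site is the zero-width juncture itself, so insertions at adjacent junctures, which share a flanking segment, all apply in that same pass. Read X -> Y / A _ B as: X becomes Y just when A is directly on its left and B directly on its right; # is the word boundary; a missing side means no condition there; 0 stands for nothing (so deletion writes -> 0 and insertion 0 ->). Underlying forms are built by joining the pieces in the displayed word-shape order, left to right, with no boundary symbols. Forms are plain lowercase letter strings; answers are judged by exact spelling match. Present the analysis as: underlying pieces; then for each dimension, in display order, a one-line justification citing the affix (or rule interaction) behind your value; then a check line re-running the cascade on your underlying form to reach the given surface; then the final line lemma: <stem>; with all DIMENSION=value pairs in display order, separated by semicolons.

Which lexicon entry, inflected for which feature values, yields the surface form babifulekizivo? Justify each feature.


underlying: babfu-lek-zi-vo
KEL=mi - signalled by the affix -lek
TOR=ol - signalled by the affix -vo
CASE=pa - signalled by the affix -zi
check: babfulekzivo -> babifulekizivo
lemma: babfu; KEL=mi; TOR=ol; CASE=pa


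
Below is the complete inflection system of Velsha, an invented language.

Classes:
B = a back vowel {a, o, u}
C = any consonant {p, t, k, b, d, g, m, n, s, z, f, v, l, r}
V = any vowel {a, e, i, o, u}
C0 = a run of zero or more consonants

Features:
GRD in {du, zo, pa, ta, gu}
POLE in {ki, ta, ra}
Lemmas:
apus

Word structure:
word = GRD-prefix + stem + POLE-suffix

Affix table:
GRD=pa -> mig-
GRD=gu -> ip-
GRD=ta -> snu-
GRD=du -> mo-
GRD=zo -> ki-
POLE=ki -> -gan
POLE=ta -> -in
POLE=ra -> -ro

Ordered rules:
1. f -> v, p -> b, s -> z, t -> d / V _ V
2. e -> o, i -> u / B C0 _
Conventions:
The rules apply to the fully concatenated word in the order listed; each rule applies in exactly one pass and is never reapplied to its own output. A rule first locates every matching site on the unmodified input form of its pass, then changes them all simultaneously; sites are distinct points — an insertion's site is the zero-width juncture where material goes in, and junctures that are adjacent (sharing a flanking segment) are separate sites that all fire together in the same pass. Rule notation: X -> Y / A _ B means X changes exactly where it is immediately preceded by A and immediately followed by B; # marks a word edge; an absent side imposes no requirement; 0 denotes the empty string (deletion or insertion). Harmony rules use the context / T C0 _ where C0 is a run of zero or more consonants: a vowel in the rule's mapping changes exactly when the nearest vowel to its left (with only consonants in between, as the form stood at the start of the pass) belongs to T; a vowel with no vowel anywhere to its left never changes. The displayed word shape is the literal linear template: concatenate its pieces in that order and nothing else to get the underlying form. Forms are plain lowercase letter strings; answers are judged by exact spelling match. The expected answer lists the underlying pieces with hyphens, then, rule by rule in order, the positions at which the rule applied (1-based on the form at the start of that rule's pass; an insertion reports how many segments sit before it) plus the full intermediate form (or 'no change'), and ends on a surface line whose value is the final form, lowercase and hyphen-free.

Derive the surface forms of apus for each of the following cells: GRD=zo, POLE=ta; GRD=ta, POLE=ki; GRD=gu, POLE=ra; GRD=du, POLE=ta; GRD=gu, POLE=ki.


cell GRD=zo, POLE=ta:
underlying: ki-apus-in
1. f -> v, p -> b, s -> z, t -> d / V _ V: fires at position(s) 4, 6: kiabuzin
2. e -> o, i -> u / B C0 _: fires at position(s) 7: kiabuzun
surface: kiabuzun

cell GRD=ta, POLE=ki:
underlying: snu-apus-gan
1. f -> v, p -> b, s -> z, t -> d / V _ V: fires at position(s) 5: snuabusgan
2. e -> o, i -> u / B C0 _: no change
surface: snuabusgan

cell GRD=gu, POLE=ra:
underlying: ip-apus-ro
1. f -> v, p -> b, s -> z, t -> d / V _ V: fires at position(s) 2, 4: ibabusro
2. e -> o, i -> u / B C0 _: no change
surface: ibabusro

cell GRD=du, POLE=ta:
underlying: mo-apus-in
1. f -> v, p -> b, s -> z, t -> d / V _ V: fires at position(s) 4, 6: moabuzin
2. e -> o, i -> u / B C0 _: fires at position(s) 7: moabuzun
surface: moabuzun

cell GRD=gu, POLE=ki:
underlying: ip-apus-gan
1. f -> v, p -> b, s -> z, t -> d / V _ V: fires at position(s) 2, 4: ibabusgan
2. e -> o, i -> u / B C0 _: no change
surface: ibabusgan


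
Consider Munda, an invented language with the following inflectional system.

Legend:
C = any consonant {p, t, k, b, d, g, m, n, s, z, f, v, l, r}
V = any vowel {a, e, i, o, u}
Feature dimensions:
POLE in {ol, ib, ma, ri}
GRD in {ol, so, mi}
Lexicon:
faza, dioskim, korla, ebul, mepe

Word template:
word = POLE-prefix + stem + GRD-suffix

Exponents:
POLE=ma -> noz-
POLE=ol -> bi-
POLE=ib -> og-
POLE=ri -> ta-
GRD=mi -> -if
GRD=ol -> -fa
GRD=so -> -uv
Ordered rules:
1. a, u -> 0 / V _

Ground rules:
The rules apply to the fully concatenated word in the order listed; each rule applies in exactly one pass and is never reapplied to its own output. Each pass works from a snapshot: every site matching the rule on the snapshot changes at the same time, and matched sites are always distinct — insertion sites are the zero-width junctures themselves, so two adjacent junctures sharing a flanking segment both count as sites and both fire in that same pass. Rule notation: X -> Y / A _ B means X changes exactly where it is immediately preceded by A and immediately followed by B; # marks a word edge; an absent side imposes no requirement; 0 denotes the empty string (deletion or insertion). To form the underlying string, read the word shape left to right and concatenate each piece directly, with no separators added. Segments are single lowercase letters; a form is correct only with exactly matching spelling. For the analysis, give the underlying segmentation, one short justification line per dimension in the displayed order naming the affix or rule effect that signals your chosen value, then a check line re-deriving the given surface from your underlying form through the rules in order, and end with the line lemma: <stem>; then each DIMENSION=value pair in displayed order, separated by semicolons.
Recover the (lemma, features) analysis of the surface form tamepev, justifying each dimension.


underlying: ta-mepe-uv
POLE=ri - signalled by the affix ta-
GRD=so - signalled by the affix -uv
check: tamepeuv -> tamepev
lemma: mepe; POLE=ri; GRD=so
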